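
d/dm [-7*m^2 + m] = 1 - 14*m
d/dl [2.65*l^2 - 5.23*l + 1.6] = 5.3*l - 5.23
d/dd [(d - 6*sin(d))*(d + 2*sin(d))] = -4*d*cos(d) + 2*d - 4*sin(d) - 12*sin(2*d)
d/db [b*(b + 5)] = 2*b + 5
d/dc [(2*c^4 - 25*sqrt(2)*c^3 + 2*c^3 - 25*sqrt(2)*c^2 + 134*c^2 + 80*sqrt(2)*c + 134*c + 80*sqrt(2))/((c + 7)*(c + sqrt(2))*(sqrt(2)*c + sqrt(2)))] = (sqrt(2)*c^4 + 4*c^3 + 14*sqrt(2)*c^3 - 133*c^2 - 92*sqrt(2)*c^2 - 350*sqrt(2)*c - 160*c - 80*sqrt(2) + 378)/(c^4 + 2*sqrt(2)*c^3 + 14*c^3 + 28*sqrt(2)*c^2 + 51*c^2 + 28*c + 98*sqrt(2)*c + 98)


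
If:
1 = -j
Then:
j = -1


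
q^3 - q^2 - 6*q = q*(q - 3)*(q + 2)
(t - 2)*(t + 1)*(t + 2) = t^3 + t^2 - 4*t - 4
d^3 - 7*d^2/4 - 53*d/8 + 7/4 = (d - 7/2)*(d - 1/4)*(d + 2)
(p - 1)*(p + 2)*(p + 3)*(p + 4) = p^4 + 8*p^3 + 17*p^2 - 2*p - 24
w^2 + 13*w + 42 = (w + 6)*(w + 7)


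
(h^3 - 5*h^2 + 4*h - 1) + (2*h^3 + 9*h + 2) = 3*h^3 - 5*h^2 + 13*h + 1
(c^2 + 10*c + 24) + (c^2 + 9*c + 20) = 2*c^2 + 19*c + 44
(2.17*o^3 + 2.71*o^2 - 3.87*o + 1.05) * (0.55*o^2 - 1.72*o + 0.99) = 1.1935*o^5 - 2.2419*o^4 - 4.6414*o^3 + 9.9168*o^2 - 5.6373*o + 1.0395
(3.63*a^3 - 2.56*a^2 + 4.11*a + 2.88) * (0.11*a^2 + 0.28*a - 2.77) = 0.3993*a^5 + 0.7348*a^4 - 10.3198*a^3 + 8.5588*a^2 - 10.5783*a - 7.9776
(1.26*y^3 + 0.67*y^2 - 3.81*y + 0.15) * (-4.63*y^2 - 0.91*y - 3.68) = -5.8338*y^5 - 4.2487*y^4 + 12.3938*y^3 + 0.307*y^2 + 13.8843*y - 0.552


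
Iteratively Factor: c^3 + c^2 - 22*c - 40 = (c + 2)*(c^2 - c - 20) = (c + 2)*(c + 4)*(c - 5)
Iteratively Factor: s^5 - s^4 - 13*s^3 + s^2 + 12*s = (s - 4)*(s^4 + 3*s^3 - s^2 - 3*s) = (s - 4)*(s - 1)*(s^3 + 4*s^2 + 3*s) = (s - 4)*(s - 1)*(s + 1)*(s^2 + 3*s) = (s - 4)*(s - 1)*(s + 1)*(s + 3)*(s)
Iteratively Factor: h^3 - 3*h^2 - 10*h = (h)*(h^2 - 3*h - 10) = h*(h + 2)*(h - 5)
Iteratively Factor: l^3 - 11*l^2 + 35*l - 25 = (l - 5)*(l^2 - 6*l + 5) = (l - 5)^2*(l - 1)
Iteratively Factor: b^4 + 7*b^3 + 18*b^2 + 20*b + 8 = (b + 2)*(b^3 + 5*b^2 + 8*b + 4) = (b + 2)^2*(b^2 + 3*b + 2) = (b + 1)*(b + 2)^2*(b + 2)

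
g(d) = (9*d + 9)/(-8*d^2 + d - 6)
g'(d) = (9*d + 9)*(16*d - 1)/(-8*d^2 + d - 6)^2 + 9/(-8*d^2 + d - 6)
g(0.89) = -1.49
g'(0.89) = 0.93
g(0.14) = -1.71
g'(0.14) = -1.14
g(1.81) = -0.83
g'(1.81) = 0.47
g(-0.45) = -0.61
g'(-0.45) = -1.74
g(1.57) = -0.96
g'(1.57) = 0.58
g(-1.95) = 0.22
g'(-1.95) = -0.05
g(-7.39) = 0.13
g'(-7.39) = 0.01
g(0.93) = -1.45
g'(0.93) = 0.93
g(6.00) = -0.22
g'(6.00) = 0.04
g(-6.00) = 0.15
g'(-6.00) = 0.02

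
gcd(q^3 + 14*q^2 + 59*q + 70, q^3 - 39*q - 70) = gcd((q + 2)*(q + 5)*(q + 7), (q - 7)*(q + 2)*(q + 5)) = q^2 + 7*q + 10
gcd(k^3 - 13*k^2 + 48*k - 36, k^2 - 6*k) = k - 6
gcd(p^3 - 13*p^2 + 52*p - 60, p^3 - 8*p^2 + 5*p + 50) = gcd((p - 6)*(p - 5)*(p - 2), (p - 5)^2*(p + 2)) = p - 5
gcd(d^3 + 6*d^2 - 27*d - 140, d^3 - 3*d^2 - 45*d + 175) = d^2 + 2*d - 35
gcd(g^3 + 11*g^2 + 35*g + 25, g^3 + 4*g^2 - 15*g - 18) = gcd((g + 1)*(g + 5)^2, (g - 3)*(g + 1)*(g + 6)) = g + 1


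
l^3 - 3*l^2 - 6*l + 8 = (l - 4)*(l - 1)*(l + 2)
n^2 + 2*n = n*(n + 2)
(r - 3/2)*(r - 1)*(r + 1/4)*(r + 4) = r^4 + 7*r^3/4 - 65*r^2/8 + 31*r/8 + 3/2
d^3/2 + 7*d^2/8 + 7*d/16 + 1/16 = (d/2 + 1/4)*(d + 1/4)*(d + 1)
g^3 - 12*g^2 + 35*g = g*(g - 7)*(g - 5)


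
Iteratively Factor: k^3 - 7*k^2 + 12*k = (k - 4)*(k^2 - 3*k) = k*(k - 4)*(k - 3)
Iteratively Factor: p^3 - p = (p)*(p^2 - 1) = p*(p + 1)*(p - 1)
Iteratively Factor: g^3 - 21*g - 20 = (g + 1)*(g^2 - g - 20) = (g - 5)*(g + 1)*(g + 4)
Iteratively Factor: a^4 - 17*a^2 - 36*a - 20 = (a + 1)*(a^3 - a^2 - 16*a - 20) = (a - 5)*(a + 1)*(a^2 + 4*a + 4) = (a - 5)*(a + 1)*(a + 2)*(a + 2)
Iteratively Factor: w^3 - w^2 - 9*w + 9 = (w - 3)*(w^2 + 2*w - 3) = (w - 3)*(w + 3)*(w - 1)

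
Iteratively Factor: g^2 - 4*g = (g)*(g - 4)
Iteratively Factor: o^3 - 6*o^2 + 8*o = (o - 2)*(o^2 - 4*o) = o*(o - 2)*(o - 4)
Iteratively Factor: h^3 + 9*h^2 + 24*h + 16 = (h + 4)*(h^2 + 5*h + 4) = (h + 1)*(h + 4)*(h + 4)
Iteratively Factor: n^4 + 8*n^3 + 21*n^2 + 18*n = (n + 3)*(n^3 + 5*n^2 + 6*n) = (n + 2)*(n + 3)*(n^2 + 3*n) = (n + 2)*(n + 3)^2*(n)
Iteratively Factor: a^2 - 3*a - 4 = (a + 1)*(a - 4)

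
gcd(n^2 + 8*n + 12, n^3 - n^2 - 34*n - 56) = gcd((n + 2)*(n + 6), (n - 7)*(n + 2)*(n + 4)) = n + 2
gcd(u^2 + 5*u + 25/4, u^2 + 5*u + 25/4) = u^2 + 5*u + 25/4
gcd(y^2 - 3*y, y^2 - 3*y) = y^2 - 3*y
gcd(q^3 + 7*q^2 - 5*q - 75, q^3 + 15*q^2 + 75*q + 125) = q^2 + 10*q + 25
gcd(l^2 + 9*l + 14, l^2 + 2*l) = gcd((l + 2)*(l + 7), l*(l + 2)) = l + 2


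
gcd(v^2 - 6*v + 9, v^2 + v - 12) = v - 3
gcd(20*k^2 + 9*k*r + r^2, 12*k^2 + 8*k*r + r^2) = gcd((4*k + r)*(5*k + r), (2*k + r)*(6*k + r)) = 1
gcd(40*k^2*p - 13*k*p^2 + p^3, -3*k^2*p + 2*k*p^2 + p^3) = p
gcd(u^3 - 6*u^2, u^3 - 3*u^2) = u^2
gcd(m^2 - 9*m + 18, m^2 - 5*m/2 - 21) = m - 6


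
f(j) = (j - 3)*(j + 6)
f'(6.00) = 15.00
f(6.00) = 36.00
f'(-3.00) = -3.00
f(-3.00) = -18.00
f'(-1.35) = 0.30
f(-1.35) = -20.23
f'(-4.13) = -5.26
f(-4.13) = -13.33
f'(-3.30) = -3.60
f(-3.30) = -17.01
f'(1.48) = 5.96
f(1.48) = -11.37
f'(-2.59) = -2.18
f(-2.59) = -19.06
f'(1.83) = 6.66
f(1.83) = -9.16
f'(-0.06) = 2.88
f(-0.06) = -18.18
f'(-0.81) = 1.38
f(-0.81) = -19.77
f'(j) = 2*j + 3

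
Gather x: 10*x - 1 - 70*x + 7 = 6 - 60*x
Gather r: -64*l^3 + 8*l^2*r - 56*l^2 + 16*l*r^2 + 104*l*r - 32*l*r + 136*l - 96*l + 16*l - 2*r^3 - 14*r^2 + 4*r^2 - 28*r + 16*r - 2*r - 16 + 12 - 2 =-64*l^3 - 56*l^2 + 56*l - 2*r^3 + r^2*(16*l - 10) + r*(8*l^2 + 72*l - 14) - 6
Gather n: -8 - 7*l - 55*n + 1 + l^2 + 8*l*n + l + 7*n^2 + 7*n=l^2 - 6*l + 7*n^2 + n*(8*l - 48) - 7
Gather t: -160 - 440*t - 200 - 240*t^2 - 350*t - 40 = -240*t^2 - 790*t - 400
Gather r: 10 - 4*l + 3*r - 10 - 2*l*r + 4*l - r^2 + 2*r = -r^2 + r*(5 - 2*l)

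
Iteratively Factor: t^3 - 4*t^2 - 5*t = (t)*(t^2 - 4*t - 5) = t*(t - 5)*(t + 1)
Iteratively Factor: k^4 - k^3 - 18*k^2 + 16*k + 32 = (k + 4)*(k^3 - 5*k^2 + 2*k + 8) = (k + 1)*(k + 4)*(k^2 - 6*k + 8) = (k - 2)*(k + 1)*(k + 4)*(k - 4)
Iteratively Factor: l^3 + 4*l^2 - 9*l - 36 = (l + 3)*(l^2 + l - 12) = (l + 3)*(l + 4)*(l - 3)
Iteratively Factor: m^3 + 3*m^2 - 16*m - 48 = (m + 3)*(m^2 - 16) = (m + 3)*(m + 4)*(m - 4)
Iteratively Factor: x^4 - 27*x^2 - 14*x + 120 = (x + 3)*(x^3 - 3*x^2 - 18*x + 40) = (x + 3)*(x + 4)*(x^2 - 7*x + 10) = (x - 5)*(x + 3)*(x + 4)*(x - 2)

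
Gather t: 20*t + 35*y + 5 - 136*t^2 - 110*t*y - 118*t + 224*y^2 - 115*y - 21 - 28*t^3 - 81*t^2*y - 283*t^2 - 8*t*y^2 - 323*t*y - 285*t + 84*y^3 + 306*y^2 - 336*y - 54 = -28*t^3 + t^2*(-81*y - 419) + t*(-8*y^2 - 433*y - 383) + 84*y^3 + 530*y^2 - 416*y - 70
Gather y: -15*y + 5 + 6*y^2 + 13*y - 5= 6*y^2 - 2*y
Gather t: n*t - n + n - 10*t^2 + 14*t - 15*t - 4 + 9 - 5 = -10*t^2 + t*(n - 1)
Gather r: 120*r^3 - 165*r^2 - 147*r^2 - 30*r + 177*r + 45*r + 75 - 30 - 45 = 120*r^3 - 312*r^2 + 192*r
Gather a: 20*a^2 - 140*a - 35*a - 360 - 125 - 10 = 20*a^2 - 175*a - 495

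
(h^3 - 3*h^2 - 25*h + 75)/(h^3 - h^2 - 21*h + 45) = (h - 5)/(h - 3)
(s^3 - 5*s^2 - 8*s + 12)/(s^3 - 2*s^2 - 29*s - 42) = (s^2 - 7*s + 6)/(s^2 - 4*s - 21)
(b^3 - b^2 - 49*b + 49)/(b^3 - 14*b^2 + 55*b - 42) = (b + 7)/(b - 6)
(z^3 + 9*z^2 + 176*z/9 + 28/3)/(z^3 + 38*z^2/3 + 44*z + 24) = (z + 7/3)/(z + 6)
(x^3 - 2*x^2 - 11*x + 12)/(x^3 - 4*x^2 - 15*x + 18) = (x - 4)/(x - 6)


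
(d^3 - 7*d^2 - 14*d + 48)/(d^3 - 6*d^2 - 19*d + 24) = (d - 2)/(d - 1)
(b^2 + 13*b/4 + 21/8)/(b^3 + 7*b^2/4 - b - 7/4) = (b + 3/2)/(b^2 - 1)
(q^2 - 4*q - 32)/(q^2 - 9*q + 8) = (q + 4)/(q - 1)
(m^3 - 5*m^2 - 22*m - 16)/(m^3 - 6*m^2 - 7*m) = (m^2 - 6*m - 16)/(m*(m - 7))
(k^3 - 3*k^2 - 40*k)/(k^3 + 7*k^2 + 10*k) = (k - 8)/(k + 2)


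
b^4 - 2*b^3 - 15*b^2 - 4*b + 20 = (b - 5)*(b - 1)*(b + 2)^2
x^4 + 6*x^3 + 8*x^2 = x^2*(x + 2)*(x + 4)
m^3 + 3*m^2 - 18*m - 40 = (m - 4)*(m + 2)*(m + 5)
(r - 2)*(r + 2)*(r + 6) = r^3 + 6*r^2 - 4*r - 24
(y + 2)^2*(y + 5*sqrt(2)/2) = y^3 + 5*sqrt(2)*y^2/2 + 4*y^2 + 4*y + 10*sqrt(2)*y + 10*sqrt(2)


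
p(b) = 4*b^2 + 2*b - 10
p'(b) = 8*b + 2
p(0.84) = -5.50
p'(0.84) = 8.72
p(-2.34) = 7.22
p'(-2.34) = -16.72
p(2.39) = 17.63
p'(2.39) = 21.12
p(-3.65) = 35.99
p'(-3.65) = -27.20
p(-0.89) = -8.61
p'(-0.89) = -5.12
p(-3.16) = 23.62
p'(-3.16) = -23.28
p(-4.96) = 78.49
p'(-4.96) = -37.68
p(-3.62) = 35.18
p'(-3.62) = -26.96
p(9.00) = 332.00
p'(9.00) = 74.00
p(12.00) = 590.00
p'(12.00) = 98.00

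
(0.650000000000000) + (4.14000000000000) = 4.79000000000000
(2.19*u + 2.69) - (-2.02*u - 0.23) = 4.21*u + 2.92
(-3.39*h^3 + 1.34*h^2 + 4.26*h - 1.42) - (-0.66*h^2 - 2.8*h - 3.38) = -3.39*h^3 + 2.0*h^2 + 7.06*h + 1.96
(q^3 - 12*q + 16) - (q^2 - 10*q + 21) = q^3 - q^2 - 2*q - 5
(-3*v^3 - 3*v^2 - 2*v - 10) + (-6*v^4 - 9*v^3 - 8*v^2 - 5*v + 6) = -6*v^4 - 12*v^3 - 11*v^2 - 7*v - 4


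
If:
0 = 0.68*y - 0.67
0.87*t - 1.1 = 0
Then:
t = 1.26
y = 0.99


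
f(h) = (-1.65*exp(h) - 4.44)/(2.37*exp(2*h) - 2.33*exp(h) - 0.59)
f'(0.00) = 51.52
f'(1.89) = 0.26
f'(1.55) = 0.49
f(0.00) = 11.07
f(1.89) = -0.17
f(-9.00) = 7.52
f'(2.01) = 0.21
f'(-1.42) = -0.95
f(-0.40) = 5.10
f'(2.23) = 0.15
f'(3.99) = 0.01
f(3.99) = -0.01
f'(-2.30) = -1.13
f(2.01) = -0.15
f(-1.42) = 4.77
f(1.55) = -0.30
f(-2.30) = 5.76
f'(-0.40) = 3.68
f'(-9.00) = 0.00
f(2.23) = -0.11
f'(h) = (-1.65*exp(h) - 4.44)*(-4.74*exp(2*h) + 2.33*exp(h))/(2.37*exp(2*h) - 2.33*exp(h) - 0.59)^2 - 1.65*exp(h)/(2.37*exp(2*h) - 2.33*exp(h) - 0.59)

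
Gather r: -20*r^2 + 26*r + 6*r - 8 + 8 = -20*r^2 + 32*r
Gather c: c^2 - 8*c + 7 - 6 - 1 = c^2 - 8*c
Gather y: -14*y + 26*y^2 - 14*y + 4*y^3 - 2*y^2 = 4*y^3 + 24*y^2 - 28*y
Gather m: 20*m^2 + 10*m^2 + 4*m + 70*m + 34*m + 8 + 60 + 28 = 30*m^2 + 108*m + 96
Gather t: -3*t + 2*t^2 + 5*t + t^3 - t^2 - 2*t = t^3 + t^2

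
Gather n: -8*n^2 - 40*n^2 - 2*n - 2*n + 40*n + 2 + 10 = -48*n^2 + 36*n + 12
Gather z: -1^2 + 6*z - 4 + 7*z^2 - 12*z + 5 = 7*z^2 - 6*z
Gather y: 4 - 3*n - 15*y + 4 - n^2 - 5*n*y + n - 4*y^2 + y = -n^2 - 2*n - 4*y^2 + y*(-5*n - 14) + 8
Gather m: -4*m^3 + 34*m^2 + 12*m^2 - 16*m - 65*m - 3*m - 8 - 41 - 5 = -4*m^3 + 46*m^2 - 84*m - 54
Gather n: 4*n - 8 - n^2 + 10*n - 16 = -n^2 + 14*n - 24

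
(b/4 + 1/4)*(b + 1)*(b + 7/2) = b^3/4 + 11*b^2/8 + 2*b + 7/8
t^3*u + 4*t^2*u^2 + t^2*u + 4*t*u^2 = t*(t + 4*u)*(t*u + u)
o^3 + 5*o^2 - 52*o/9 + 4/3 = (o - 2/3)*(o - 1/3)*(o + 6)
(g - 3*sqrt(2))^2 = g^2 - 6*sqrt(2)*g + 18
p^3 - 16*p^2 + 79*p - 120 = (p - 8)*(p - 5)*(p - 3)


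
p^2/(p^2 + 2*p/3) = 3*p/(3*p + 2)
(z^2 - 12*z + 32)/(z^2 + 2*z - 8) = (z^2 - 12*z + 32)/(z^2 + 2*z - 8)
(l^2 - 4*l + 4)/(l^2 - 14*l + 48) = (l^2 - 4*l + 4)/(l^2 - 14*l + 48)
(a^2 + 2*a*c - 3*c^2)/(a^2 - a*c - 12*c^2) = (a - c)/(a - 4*c)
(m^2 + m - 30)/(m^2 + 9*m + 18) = (m - 5)/(m + 3)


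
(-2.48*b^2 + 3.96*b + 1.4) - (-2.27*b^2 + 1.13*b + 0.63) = -0.21*b^2 + 2.83*b + 0.77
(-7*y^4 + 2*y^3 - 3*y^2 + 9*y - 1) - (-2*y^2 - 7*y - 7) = -7*y^4 + 2*y^3 - y^2 + 16*y + 6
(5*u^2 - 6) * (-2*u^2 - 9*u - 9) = -10*u^4 - 45*u^3 - 33*u^2 + 54*u + 54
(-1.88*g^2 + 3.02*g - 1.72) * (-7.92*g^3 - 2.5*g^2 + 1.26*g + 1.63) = 14.8896*g^5 - 19.2184*g^4 + 3.7036*g^3 + 5.0408*g^2 + 2.7554*g - 2.8036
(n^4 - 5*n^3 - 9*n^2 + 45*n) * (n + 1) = n^5 - 4*n^4 - 14*n^3 + 36*n^2 + 45*n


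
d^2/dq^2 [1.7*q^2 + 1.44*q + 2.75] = 3.40000000000000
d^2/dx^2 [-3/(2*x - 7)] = -24/(2*x - 7)^3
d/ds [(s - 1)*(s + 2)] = 2*s + 1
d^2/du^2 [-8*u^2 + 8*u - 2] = -16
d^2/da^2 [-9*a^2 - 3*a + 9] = -18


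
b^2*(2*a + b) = 2*a*b^2 + b^3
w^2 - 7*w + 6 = (w - 6)*(w - 1)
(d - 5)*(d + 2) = d^2 - 3*d - 10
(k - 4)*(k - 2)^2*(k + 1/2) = k^4 - 15*k^3/2 + 16*k^2 - 6*k - 8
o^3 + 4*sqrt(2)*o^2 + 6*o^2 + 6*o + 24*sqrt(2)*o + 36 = (o + 6)*(o + sqrt(2))*(o + 3*sqrt(2))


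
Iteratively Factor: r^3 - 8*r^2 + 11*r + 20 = (r - 5)*(r^2 - 3*r - 4) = (r - 5)*(r - 4)*(r + 1)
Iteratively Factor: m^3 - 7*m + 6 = (m + 3)*(m^2 - 3*m + 2) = (m - 2)*(m + 3)*(m - 1)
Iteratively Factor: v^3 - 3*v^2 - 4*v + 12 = (v + 2)*(v^2 - 5*v + 6) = (v - 2)*(v + 2)*(v - 3)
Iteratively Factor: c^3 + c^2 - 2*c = (c - 1)*(c^2 + 2*c) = c*(c - 1)*(c + 2)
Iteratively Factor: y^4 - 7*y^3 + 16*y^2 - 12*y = (y)*(y^3 - 7*y^2 + 16*y - 12) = y*(y - 2)*(y^2 - 5*y + 6) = y*(y - 3)*(y - 2)*(y - 2)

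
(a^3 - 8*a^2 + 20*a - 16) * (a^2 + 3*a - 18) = a^5 - 5*a^4 - 22*a^3 + 188*a^2 - 408*a + 288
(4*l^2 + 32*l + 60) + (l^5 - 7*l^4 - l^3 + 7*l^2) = l^5 - 7*l^4 - l^3 + 11*l^2 + 32*l + 60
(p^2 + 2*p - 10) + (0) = p^2 + 2*p - 10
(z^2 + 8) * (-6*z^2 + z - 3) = -6*z^4 + z^3 - 51*z^2 + 8*z - 24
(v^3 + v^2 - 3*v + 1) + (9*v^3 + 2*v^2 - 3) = 10*v^3 + 3*v^2 - 3*v - 2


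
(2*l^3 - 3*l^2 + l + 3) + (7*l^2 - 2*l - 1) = 2*l^3 + 4*l^2 - l + 2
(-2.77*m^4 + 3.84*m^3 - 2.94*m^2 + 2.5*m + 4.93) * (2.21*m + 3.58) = -6.1217*m^5 - 1.4302*m^4 + 7.2498*m^3 - 5.0002*m^2 + 19.8453*m + 17.6494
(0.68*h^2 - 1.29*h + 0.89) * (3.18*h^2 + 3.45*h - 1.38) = 2.1624*h^4 - 1.7562*h^3 - 2.5587*h^2 + 4.8507*h - 1.2282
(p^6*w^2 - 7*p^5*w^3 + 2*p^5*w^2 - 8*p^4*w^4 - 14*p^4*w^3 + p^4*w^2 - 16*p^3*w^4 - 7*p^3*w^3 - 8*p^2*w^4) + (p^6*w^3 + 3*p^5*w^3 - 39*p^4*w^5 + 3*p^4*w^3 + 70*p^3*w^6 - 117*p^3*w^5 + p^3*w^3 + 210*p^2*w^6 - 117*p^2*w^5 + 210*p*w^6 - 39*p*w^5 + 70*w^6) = p^6*w^3 + p^6*w^2 - 4*p^5*w^3 + 2*p^5*w^2 - 39*p^4*w^5 - 8*p^4*w^4 - 11*p^4*w^3 + p^4*w^2 + 70*p^3*w^6 - 117*p^3*w^5 - 16*p^3*w^4 - 6*p^3*w^3 + 210*p^2*w^6 - 117*p^2*w^5 - 8*p^2*w^4 + 210*p*w^6 - 39*p*w^5 + 70*w^6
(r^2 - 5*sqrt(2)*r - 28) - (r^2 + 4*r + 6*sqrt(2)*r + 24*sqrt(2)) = -11*sqrt(2)*r - 4*r - 24*sqrt(2) - 28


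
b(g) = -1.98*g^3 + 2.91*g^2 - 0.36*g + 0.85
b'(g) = -5.94*g^2 + 5.82*g - 0.36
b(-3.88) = 161.71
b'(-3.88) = -112.36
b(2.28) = -8.31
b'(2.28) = -17.97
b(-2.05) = 30.88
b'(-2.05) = -37.25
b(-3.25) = 100.73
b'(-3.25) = -82.02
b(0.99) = 1.42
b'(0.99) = -0.42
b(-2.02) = 29.77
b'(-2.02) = -36.35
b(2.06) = -4.85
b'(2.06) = -13.58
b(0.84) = 1.43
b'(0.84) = 0.34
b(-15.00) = 7343.50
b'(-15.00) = -1424.16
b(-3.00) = 81.58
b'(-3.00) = -71.28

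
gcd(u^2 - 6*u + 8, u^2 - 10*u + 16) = u - 2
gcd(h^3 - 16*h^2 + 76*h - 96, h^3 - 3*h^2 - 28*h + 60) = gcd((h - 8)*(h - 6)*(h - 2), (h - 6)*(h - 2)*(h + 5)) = h^2 - 8*h + 12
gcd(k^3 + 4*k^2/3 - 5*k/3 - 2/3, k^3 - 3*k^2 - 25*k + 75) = 1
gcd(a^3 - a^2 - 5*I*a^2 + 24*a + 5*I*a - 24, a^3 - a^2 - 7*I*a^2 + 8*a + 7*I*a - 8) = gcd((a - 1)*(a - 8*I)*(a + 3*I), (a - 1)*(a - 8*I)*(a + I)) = a^2 + a*(-1 - 8*I) + 8*I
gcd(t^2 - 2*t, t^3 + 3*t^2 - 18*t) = t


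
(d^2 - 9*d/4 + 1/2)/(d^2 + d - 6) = (d - 1/4)/(d + 3)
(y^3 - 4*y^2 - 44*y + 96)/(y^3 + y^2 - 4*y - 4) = (y^2 - 2*y - 48)/(y^2 + 3*y + 2)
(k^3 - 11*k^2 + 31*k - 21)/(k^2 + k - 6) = (k^3 - 11*k^2 + 31*k - 21)/(k^2 + k - 6)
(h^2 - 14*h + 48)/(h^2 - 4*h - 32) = (h - 6)/(h + 4)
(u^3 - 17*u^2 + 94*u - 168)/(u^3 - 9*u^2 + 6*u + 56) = (u - 6)/(u + 2)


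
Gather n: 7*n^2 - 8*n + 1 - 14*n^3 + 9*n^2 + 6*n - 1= -14*n^3 + 16*n^2 - 2*n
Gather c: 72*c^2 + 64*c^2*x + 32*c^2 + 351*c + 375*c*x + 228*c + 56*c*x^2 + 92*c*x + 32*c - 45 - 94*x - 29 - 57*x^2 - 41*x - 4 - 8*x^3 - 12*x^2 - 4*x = c^2*(64*x + 104) + c*(56*x^2 + 467*x + 611) - 8*x^3 - 69*x^2 - 139*x - 78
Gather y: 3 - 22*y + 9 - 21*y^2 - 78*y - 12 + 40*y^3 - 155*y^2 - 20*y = 40*y^3 - 176*y^2 - 120*y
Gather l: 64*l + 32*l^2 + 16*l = 32*l^2 + 80*l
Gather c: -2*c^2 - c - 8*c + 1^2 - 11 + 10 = -2*c^2 - 9*c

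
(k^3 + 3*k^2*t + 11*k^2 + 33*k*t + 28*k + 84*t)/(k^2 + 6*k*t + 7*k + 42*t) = (k^2 + 3*k*t + 4*k + 12*t)/(k + 6*t)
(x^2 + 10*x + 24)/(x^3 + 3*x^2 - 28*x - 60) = (x + 4)/(x^2 - 3*x - 10)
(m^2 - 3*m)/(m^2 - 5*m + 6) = m/(m - 2)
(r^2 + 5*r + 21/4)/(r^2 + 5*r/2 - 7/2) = (r + 3/2)/(r - 1)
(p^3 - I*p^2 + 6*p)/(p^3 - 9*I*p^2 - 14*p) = (-p^2 + I*p - 6)/(-p^2 + 9*I*p + 14)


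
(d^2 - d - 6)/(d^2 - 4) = (d - 3)/(d - 2)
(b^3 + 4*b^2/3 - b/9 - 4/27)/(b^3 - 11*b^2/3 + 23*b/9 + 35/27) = (9*b^2 + 9*b - 4)/(9*b^2 - 36*b + 35)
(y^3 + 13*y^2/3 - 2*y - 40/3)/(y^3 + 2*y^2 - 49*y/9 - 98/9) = 3*(3*y^2 + 7*y - 20)/(9*y^2 - 49)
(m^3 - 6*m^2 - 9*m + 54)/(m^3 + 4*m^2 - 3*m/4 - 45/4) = 4*(m^2 - 9*m + 18)/(4*m^2 + 4*m - 15)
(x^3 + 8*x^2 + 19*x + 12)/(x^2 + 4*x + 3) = x + 4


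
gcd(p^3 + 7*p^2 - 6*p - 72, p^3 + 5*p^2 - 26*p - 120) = p^2 + 10*p + 24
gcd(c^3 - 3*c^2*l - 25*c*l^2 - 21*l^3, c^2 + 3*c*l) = c + 3*l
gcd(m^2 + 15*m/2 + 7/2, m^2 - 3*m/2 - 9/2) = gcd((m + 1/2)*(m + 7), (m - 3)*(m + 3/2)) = 1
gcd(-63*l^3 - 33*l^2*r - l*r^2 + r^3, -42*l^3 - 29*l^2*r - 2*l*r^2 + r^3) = -21*l^2 - 4*l*r + r^2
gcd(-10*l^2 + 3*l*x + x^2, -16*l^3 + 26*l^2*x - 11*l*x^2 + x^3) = -2*l + x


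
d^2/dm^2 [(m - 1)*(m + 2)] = 2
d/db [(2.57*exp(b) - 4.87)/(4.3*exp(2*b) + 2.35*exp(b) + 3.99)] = (-11.051*exp(2*b) + 41.882*exp(b) + 21.6988)*exp(b)/(18.49*exp(4*b) + 20.21*exp(3*b) + 39.8365*exp(2*b) + 18.753*exp(b) + 15.9201)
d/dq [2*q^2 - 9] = 4*q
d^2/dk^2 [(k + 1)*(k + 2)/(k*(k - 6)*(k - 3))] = 2*(k^6 + 9*k^5 - 123*k^4 + 207*k^3 + 594*k^2 - 972*k + 648)/(k^3*(k^6 - 27*k^5 + 297*k^4 - 1701*k^3 + 5346*k^2 - 8748*k + 5832))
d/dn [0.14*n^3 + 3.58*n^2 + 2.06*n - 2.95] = 0.42*n^2 + 7.16*n + 2.06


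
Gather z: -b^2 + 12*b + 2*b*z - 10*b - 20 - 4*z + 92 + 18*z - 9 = -b^2 + 2*b + z*(2*b + 14) + 63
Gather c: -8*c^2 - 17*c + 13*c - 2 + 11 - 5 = -8*c^2 - 4*c + 4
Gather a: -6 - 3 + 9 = 0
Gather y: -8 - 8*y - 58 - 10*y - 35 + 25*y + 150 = 7*y + 49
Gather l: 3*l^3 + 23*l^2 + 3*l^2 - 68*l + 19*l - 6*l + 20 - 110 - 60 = 3*l^3 + 26*l^2 - 55*l - 150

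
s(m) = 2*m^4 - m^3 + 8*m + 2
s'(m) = 8*m^3 - 3*m^2 + 8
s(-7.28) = 5947.25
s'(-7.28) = -3237.62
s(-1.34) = 0.13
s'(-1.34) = -16.64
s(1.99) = 41.40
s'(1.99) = 59.16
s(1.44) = 19.13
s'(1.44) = 25.67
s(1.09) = 12.25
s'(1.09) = 14.80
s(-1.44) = 2.07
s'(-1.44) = -22.11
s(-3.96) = 524.24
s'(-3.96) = -535.84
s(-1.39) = 1.03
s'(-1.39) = -19.28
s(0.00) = 2.00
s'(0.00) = 8.00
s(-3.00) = 167.00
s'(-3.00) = -235.00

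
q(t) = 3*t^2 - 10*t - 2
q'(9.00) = 44.00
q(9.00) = 151.00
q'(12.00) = 62.00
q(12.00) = 310.00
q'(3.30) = 9.80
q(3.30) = -2.33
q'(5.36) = 22.16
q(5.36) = 30.59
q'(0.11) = -9.34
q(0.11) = -3.06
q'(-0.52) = -13.12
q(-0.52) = 4.01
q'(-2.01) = -22.06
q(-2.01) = 30.22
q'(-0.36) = -12.16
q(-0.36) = 1.99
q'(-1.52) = -19.12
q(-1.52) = 20.13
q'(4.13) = 14.78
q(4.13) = 7.87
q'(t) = 6*t - 10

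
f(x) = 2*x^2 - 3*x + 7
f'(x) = 4*x - 3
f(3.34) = 19.29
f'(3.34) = 10.36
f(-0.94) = 11.59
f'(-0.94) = -6.76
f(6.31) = 67.70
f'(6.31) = 22.24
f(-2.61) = 28.45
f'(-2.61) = -13.44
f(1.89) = 8.47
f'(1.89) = 4.56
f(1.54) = 7.12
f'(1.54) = 3.16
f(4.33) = 31.51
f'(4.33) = 14.32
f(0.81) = 5.88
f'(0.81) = 0.24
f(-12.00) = 331.00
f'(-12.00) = -51.00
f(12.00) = 259.00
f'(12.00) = 45.00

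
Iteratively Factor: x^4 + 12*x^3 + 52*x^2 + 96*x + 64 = (x + 2)*(x^3 + 10*x^2 + 32*x + 32) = (x + 2)*(x + 4)*(x^2 + 6*x + 8) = (x + 2)^2*(x + 4)*(x + 4)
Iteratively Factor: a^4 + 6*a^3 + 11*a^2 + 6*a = (a + 2)*(a^3 + 4*a^2 + 3*a) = a*(a + 2)*(a^2 + 4*a + 3) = a*(a + 1)*(a + 2)*(a + 3)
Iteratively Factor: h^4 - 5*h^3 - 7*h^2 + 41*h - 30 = (h + 3)*(h^3 - 8*h^2 + 17*h - 10) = (h - 1)*(h + 3)*(h^2 - 7*h + 10) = (h - 2)*(h - 1)*(h + 3)*(h - 5)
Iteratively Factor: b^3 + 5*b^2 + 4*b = (b + 4)*(b^2 + b) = (b + 1)*(b + 4)*(b)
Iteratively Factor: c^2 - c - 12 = (c + 3)*(c - 4)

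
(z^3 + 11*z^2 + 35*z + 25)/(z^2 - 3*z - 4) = (z^2 + 10*z + 25)/(z - 4)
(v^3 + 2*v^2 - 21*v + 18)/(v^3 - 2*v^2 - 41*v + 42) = (v - 3)/(v - 7)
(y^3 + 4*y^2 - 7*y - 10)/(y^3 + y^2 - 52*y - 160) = (y^2 - y - 2)/(y^2 - 4*y - 32)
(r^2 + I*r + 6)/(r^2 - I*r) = (r^2 + I*r + 6)/(r*(r - I))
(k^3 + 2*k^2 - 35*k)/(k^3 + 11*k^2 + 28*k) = (k - 5)/(k + 4)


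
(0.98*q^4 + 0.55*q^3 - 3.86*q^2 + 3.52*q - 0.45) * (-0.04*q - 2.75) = -0.0392*q^5 - 2.717*q^4 - 1.3581*q^3 + 10.4742*q^2 - 9.662*q + 1.2375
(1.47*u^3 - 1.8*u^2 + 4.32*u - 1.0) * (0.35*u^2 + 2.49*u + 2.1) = 0.5145*u^5 + 3.0303*u^4 + 0.117*u^3 + 6.6268*u^2 + 6.582*u - 2.1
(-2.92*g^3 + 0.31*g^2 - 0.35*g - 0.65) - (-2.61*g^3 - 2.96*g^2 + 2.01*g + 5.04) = -0.31*g^3 + 3.27*g^2 - 2.36*g - 5.69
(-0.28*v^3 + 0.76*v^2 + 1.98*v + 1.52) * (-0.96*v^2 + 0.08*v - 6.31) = 0.2688*v^5 - 0.752*v^4 - 0.0731999999999997*v^3 - 6.0964*v^2 - 12.3722*v - 9.5912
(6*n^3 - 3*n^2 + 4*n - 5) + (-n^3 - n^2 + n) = 5*n^3 - 4*n^2 + 5*n - 5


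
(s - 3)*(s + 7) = s^2 + 4*s - 21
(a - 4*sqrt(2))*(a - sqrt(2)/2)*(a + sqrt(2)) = a^3 - 7*sqrt(2)*a^2/2 - 5*a + 4*sqrt(2)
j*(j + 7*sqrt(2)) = j^2 + 7*sqrt(2)*j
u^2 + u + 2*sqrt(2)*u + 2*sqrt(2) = (u + 1)*(u + 2*sqrt(2))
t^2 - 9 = (t - 3)*(t + 3)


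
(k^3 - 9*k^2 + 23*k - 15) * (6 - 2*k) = -2*k^4 + 24*k^3 - 100*k^2 + 168*k - 90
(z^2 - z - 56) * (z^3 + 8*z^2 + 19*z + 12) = z^5 + 7*z^4 - 45*z^3 - 455*z^2 - 1076*z - 672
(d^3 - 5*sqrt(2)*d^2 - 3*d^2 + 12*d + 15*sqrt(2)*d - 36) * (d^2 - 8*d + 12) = d^5 - 11*d^4 - 5*sqrt(2)*d^4 + 48*d^3 + 55*sqrt(2)*d^3 - 180*sqrt(2)*d^2 - 168*d^2 + 180*sqrt(2)*d + 432*d - 432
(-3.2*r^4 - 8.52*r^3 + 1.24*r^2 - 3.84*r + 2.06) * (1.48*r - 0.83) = -4.736*r^5 - 9.9536*r^4 + 8.9068*r^3 - 6.7124*r^2 + 6.236*r - 1.7098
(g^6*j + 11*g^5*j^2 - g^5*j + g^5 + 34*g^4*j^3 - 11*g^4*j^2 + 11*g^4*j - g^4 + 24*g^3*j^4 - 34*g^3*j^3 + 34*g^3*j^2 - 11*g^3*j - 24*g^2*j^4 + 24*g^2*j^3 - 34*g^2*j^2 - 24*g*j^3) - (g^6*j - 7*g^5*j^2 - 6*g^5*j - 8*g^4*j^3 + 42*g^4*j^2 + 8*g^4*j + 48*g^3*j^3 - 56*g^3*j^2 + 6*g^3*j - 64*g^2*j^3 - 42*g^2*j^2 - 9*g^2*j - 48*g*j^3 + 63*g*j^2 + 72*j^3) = 18*g^5*j^2 + 5*g^5*j + g^5 + 42*g^4*j^3 - 53*g^4*j^2 + 3*g^4*j - g^4 + 24*g^3*j^4 - 82*g^3*j^3 + 90*g^3*j^2 - 17*g^3*j - 24*g^2*j^4 + 88*g^2*j^3 + 8*g^2*j^2 + 9*g^2*j + 24*g*j^3 - 63*g*j^2 - 72*j^3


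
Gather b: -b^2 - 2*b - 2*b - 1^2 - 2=-b^2 - 4*b - 3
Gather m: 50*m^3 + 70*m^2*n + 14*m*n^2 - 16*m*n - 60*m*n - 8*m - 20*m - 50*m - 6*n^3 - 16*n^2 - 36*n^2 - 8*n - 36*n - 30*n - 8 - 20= 50*m^3 + 70*m^2*n + m*(14*n^2 - 76*n - 78) - 6*n^3 - 52*n^2 - 74*n - 28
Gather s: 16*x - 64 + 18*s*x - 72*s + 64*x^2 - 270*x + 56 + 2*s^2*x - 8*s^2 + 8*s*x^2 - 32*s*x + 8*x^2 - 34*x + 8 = s^2*(2*x - 8) + s*(8*x^2 - 14*x - 72) + 72*x^2 - 288*x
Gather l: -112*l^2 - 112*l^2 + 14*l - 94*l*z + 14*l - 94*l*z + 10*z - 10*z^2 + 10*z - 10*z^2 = -224*l^2 + l*(28 - 188*z) - 20*z^2 + 20*z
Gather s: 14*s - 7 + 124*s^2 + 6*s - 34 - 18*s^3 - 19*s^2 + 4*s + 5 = -18*s^3 + 105*s^2 + 24*s - 36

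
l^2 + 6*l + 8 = (l + 2)*(l + 4)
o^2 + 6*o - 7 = (o - 1)*(o + 7)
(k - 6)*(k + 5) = k^2 - k - 30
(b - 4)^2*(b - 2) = b^3 - 10*b^2 + 32*b - 32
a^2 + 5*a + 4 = (a + 1)*(a + 4)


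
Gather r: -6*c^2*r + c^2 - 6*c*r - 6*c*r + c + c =c^2 + 2*c + r*(-6*c^2 - 12*c)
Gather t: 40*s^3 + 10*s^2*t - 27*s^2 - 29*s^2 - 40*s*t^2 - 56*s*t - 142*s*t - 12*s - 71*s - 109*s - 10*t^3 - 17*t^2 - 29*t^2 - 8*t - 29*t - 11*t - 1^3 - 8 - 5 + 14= 40*s^3 - 56*s^2 - 192*s - 10*t^3 + t^2*(-40*s - 46) + t*(10*s^2 - 198*s - 48)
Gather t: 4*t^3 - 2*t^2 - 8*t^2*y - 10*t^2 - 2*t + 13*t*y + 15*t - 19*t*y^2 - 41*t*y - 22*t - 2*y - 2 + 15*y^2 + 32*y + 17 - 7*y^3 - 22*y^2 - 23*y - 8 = 4*t^3 + t^2*(-8*y - 12) + t*(-19*y^2 - 28*y - 9) - 7*y^3 - 7*y^2 + 7*y + 7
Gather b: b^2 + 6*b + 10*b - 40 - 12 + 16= b^2 + 16*b - 36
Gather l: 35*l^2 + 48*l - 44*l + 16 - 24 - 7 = 35*l^2 + 4*l - 15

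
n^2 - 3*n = n*(n - 3)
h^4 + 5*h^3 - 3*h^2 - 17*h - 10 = (h - 2)*(h + 1)^2*(h + 5)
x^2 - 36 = (x - 6)*(x + 6)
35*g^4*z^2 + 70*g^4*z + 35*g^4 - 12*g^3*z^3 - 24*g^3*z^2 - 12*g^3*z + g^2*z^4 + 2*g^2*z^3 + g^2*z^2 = (-7*g + z)*(-5*g + z)*(g*z + g)^2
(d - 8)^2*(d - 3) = d^3 - 19*d^2 + 112*d - 192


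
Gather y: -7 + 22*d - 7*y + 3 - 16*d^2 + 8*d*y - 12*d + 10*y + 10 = -16*d^2 + 10*d + y*(8*d + 3) + 6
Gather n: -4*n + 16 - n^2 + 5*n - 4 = -n^2 + n + 12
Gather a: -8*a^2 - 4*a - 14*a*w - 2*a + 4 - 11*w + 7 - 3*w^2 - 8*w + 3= -8*a^2 + a*(-14*w - 6) - 3*w^2 - 19*w + 14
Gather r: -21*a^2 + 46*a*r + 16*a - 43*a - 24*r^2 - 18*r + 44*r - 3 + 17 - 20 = -21*a^2 - 27*a - 24*r^2 + r*(46*a + 26) - 6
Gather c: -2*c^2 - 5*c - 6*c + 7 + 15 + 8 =-2*c^2 - 11*c + 30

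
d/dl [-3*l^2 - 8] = -6*l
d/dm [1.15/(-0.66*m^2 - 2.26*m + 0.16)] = (1.518*m + 2.599)/(0.66*m^2 + 2.26*m - 0.16)^2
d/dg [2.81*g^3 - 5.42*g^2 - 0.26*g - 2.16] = 8.43*g^2 - 10.84*g - 0.26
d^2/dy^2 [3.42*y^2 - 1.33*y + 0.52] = 6.84000000000000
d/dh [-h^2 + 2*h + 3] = 2 - 2*h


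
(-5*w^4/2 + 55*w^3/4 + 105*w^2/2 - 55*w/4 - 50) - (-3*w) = -5*w^4/2 + 55*w^3/4 + 105*w^2/2 - 43*w/4 - 50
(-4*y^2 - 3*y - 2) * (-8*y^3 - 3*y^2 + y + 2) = 32*y^5 + 36*y^4 + 21*y^3 - 5*y^2 - 8*y - 4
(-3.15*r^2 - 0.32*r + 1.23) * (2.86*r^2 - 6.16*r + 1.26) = -9.009*r^4 + 18.4888*r^3 + 1.52*r^2 - 7.98*r + 1.5498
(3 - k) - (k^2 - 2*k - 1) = -k^2 + k + 4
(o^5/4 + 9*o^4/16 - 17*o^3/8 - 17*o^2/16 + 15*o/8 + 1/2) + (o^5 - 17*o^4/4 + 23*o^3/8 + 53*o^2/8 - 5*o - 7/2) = 5*o^5/4 - 59*o^4/16 + 3*o^3/4 + 89*o^2/16 - 25*o/8 - 3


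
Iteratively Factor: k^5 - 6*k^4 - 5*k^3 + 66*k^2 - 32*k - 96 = (k + 3)*(k^4 - 9*k^3 + 22*k^2 - 32) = (k - 2)*(k + 3)*(k^3 - 7*k^2 + 8*k + 16) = (k - 4)*(k - 2)*(k + 3)*(k^2 - 3*k - 4) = (k - 4)^2*(k - 2)*(k + 3)*(k + 1)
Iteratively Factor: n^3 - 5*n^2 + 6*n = (n - 2)*(n^2 - 3*n) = n*(n - 2)*(n - 3)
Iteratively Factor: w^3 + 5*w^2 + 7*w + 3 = (w + 3)*(w^2 + 2*w + 1) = (w + 1)*(w + 3)*(w + 1)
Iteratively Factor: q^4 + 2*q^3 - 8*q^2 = (q)*(q^3 + 2*q^2 - 8*q) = q*(q + 4)*(q^2 - 2*q) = q*(q - 2)*(q + 4)*(q)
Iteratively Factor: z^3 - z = (z + 1)*(z^2 - z) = (z - 1)*(z + 1)*(z)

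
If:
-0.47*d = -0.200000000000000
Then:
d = 0.43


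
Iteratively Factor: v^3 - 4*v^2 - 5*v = (v + 1)*(v^2 - 5*v) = v*(v + 1)*(v - 5)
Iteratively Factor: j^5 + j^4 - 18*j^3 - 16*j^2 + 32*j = (j)*(j^4 + j^3 - 18*j^2 - 16*j + 32) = j*(j - 1)*(j^3 + 2*j^2 - 16*j - 32) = j*(j - 1)*(j + 4)*(j^2 - 2*j - 8) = j*(j - 4)*(j - 1)*(j + 4)*(j + 2)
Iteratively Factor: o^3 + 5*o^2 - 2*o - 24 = (o + 4)*(o^2 + o - 6) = (o - 2)*(o + 4)*(o + 3)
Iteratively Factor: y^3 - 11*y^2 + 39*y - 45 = (y - 5)*(y^2 - 6*y + 9) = (y - 5)*(y - 3)*(y - 3)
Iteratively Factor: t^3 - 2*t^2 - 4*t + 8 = (t - 2)*(t^2 - 4) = (t - 2)^2*(t + 2)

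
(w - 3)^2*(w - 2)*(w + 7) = w^4 - w^3 - 35*w^2 + 129*w - 126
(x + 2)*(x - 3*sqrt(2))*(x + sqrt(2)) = x^3 - 2*sqrt(2)*x^2 + 2*x^2 - 6*x - 4*sqrt(2)*x - 12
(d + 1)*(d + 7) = d^2 + 8*d + 7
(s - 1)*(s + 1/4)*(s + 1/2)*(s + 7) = s^4 + 27*s^3/4 - 19*s^2/8 - 9*s/2 - 7/8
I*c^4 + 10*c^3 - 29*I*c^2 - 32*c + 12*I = (c - 6*I)*(c - 2*I)*(c - I)*(I*c + 1)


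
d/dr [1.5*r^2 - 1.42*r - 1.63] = 3.0*r - 1.42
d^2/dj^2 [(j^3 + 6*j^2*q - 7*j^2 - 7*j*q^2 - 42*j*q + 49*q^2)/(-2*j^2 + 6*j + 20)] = (7*j^3*q^2 + 24*j^3*q + 2*j^3 - 147*j^2*q^2 - 180*j^2*q + 120*j^2 + 651*j*q^2 + 1260*j*q - 300*j - 1141*q^2 - 1860*q + 700)/(j^6 - 9*j^5 - 3*j^4 + 153*j^3 + 30*j^2 - 900*j - 1000)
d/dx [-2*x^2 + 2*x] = 2 - 4*x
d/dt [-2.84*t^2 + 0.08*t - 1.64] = 0.08 - 5.68*t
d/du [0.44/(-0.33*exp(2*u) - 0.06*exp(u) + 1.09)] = (0.2904*exp(u) + 0.0264)*exp(u)/(0.33*exp(2*u) + 0.06*exp(u) - 1.09)^2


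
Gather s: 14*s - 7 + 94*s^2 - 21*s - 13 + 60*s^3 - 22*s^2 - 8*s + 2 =60*s^3 + 72*s^2 - 15*s - 18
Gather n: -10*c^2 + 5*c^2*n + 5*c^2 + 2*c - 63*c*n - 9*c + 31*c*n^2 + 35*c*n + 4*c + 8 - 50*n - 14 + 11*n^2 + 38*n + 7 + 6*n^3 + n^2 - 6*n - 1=-5*c^2 - 3*c + 6*n^3 + n^2*(31*c + 12) + n*(5*c^2 - 28*c - 18)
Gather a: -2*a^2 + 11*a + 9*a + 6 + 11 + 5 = -2*a^2 + 20*a + 22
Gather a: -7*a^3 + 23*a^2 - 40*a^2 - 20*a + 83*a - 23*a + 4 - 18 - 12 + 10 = -7*a^3 - 17*a^2 + 40*a - 16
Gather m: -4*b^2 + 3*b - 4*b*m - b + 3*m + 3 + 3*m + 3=-4*b^2 + 2*b + m*(6 - 4*b) + 6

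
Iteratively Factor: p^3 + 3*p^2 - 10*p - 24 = (p - 3)*(p^2 + 6*p + 8) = (p - 3)*(p + 2)*(p + 4)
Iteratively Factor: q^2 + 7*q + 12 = (q + 3)*(q + 4)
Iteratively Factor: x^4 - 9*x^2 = (x)*(x^3 - 9*x) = x*(x - 3)*(x^2 + 3*x) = x^2*(x - 3)*(x + 3)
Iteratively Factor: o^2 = (o)*(o)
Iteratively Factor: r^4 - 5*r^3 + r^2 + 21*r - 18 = (r + 2)*(r^3 - 7*r^2 + 15*r - 9) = (r - 3)*(r + 2)*(r^2 - 4*r + 3) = (r - 3)^2*(r + 2)*(r - 1)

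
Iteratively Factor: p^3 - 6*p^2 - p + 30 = (p - 5)*(p^2 - p - 6) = (p - 5)*(p - 3)*(p + 2)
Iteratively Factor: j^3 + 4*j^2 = (j)*(j^2 + 4*j) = j*(j + 4)*(j)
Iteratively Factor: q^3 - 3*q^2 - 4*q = (q)*(q^2 - 3*q - 4) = q*(q - 4)*(q + 1)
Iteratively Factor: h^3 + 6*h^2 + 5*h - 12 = (h - 1)*(h^2 + 7*h + 12) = (h - 1)*(h + 4)*(h + 3)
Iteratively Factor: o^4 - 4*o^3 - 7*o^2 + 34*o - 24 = (o + 3)*(o^3 - 7*o^2 + 14*o - 8) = (o - 2)*(o + 3)*(o^2 - 5*o + 4) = (o - 2)*(o - 1)*(o + 3)*(o - 4)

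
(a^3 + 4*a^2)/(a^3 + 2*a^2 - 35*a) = a*(a + 4)/(a^2 + 2*a - 35)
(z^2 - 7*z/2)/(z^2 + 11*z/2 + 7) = z*(2*z - 7)/(2*z^2 + 11*z + 14)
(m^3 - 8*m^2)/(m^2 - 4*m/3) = 3*m*(m - 8)/(3*m - 4)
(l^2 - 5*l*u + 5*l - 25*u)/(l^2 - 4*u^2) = (l^2 - 5*l*u + 5*l - 25*u)/(l^2 - 4*u^2)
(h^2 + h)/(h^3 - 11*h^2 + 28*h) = (h + 1)/(h^2 - 11*h + 28)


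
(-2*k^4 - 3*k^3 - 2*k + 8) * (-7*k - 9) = 14*k^5 + 39*k^4 + 27*k^3 + 14*k^2 - 38*k - 72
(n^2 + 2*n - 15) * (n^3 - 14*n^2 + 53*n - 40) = n^5 - 12*n^4 + 10*n^3 + 276*n^2 - 875*n + 600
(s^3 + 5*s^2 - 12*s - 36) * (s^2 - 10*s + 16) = s^5 - 5*s^4 - 46*s^3 + 164*s^2 + 168*s - 576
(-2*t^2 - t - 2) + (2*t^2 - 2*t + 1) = -3*t - 1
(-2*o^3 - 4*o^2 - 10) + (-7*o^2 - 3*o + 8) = -2*o^3 - 11*o^2 - 3*o - 2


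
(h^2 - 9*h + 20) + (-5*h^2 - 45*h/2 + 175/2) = -4*h^2 - 63*h/2 + 215/2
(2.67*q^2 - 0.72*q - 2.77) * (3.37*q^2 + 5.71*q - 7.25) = 8.9979*q^4 + 12.8193*q^3 - 32.8036*q^2 - 10.5967*q + 20.0825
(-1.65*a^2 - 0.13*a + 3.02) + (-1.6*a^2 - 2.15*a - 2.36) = -3.25*a^2 - 2.28*a + 0.66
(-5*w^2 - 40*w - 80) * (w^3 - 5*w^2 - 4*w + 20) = -5*w^5 - 15*w^4 + 140*w^3 + 460*w^2 - 480*w - 1600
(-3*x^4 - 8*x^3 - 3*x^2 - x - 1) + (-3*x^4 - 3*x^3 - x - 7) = -6*x^4 - 11*x^3 - 3*x^2 - 2*x - 8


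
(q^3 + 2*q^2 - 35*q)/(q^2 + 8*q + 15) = q*(q^2 + 2*q - 35)/(q^2 + 8*q + 15)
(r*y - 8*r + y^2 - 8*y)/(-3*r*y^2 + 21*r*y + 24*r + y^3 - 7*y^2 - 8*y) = (r + y)/(-3*r*y - 3*r + y^2 + y)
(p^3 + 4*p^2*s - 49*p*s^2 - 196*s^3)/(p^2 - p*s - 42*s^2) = (p^2 + 11*p*s + 28*s^2)/(p + 6*s)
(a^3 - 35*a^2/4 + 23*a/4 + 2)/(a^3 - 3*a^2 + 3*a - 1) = (a^2 - 31*a/4 - 2)/(a^2 - 2*a + 1)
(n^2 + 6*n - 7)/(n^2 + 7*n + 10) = (n^2 + 6*n - 7)/(n^2 + 7*n + 10)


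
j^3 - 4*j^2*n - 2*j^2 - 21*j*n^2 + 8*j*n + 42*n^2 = (j - 2)*(j - 7*n)*(j + 3*n)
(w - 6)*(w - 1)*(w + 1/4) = w^3 - 27*w^2/4 + 17*w/4 + 3/2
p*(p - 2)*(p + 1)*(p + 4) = p^4 + 3*p^3 - 6*p^2 - 8*p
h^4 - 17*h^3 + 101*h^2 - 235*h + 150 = (h - 6)*(h - 5)^2*(h - 1)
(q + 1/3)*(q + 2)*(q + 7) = q^3 + 28*q^2/3 + 17*q + 14/3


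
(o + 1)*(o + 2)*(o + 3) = o^3 + 6*o^2 + 11*o + 6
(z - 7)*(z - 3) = z^2 - 10*z + 21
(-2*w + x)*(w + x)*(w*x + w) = -2*w^3*x - 2*w^3 - w^2*x^2 - w^2*x + w*x^3 + w*x^2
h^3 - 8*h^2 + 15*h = h*(h - 5)*(h - 3)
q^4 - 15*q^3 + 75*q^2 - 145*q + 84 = (q - 7)*(q - 4)*(q - 3)*(q - 1)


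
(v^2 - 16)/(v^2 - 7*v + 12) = (v + 4)/(v - 3)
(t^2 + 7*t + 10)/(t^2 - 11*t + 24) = (t^2 + 7*t + 10)/(t^2 - 11*t + 24)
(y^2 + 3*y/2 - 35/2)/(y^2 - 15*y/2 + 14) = (y + 5)/(y - 4)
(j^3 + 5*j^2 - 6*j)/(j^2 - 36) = j*(j - 1)/(j - 6)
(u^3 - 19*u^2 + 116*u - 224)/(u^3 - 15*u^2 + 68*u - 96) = (u - 7)/(u - 3)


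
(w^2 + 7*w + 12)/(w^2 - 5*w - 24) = (w + 4)/(w - 8)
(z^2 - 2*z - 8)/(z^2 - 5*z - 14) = (z - 4)/(z - 7)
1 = 1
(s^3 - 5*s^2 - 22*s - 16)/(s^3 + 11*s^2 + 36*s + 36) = (s^2 - 7*s - 8)/(s^2 + 9*s + 18)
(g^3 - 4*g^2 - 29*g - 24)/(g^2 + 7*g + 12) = (g^2 - 7*g - 8)/(g + 4)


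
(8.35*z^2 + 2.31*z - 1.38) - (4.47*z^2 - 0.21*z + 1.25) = 3.88*z^2 + 2.52*z - 2.63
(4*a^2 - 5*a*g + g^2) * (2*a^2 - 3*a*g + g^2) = 8*a^4 - 22*a^3*g + 21*a^2*g^2 - 8*a*g^3 + g^4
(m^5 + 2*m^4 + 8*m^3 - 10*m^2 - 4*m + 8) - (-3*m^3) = m^5 + 2*m^4 + 11*m^3 - 10*m^2 - 4*m + 8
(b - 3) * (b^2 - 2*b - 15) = b^3 - 5*b^2 - 9*b + 45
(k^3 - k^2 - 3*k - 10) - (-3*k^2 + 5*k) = k^3 + 2*k^2 - 8*k - 10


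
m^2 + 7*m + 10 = (m + 2)*(m + 5)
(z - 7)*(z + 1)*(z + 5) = z^3 - z^2 - 37*z - 35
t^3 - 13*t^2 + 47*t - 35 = (t - 7)*(t - 5)*(t - 1)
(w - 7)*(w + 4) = w^2 - 3*w - 28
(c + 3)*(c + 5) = c^2 + 8*c + 15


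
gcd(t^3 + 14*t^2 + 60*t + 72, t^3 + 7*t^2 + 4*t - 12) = t^2 + 8*t + 12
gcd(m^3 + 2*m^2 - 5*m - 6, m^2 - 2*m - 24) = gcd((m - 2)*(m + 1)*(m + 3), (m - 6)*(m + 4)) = 1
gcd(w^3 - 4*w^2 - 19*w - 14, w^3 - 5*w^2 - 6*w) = w + 1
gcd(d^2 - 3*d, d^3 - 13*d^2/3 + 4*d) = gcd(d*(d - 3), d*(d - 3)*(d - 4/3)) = d^2 - 3*d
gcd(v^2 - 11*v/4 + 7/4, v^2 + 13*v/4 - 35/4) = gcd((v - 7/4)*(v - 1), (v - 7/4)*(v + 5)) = v - 7/4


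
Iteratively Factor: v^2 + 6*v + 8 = (v + 2)*(v + 4)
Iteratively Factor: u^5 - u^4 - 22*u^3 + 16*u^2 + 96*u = (u + 4)*(u^4 - 5*u^3 - 2*u^2 + 24*u) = u*(u + 4)*(u^3 - 5*u^2 - 2*u + 24) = u*(u - 3)*(u + 4)*(u^2 - 2*u - 8) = u*(u - 4)*(u - 3)*(u + 4)*(u + 2)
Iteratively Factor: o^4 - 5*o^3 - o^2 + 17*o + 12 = (o - 4)*(o^3 - o^2 - 5*o - 3) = (o - 4)*(o + 1)*(o^2 - 2*o - 3) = (o - 4)*(o - 3)*(o + 1)*(o + 1)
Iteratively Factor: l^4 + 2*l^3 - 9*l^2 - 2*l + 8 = (l + 1)*(l^3 + l^2 - 10*l + 8) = (l - 2)*(l + 1)*(l^2 + 3*l - 4) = (l - 2)*(l - 1)*(l + 1)*(l + 4)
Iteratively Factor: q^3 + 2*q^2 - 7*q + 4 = (q - 1)*(q^2 + 3*q - 4) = (q - 1)^2*(q + 4)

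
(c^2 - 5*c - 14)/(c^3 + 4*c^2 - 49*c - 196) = (c + 2)/(c^2 + 11*c + 28)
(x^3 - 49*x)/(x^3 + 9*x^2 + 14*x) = (x - 7)/(x + 2)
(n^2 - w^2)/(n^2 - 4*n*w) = (n^2 - w^2)/(n*(n - 4*w))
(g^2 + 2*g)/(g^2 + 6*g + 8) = g/(g + 4)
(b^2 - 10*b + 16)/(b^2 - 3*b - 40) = (b - 2)/(b + 5)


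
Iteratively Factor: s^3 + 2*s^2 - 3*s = (s)*(s^2 + 2*s - 3) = s*(s + 3)*(s - 1)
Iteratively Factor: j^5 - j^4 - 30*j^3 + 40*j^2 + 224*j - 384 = (j - 2)*(j^4 + j^3 - 28*j^2 - 16*j + 192) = (j - 2)*(j + 4)*(j^3 - 3*j^2 - 16*j + 48) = (j - 2)*(j + 4)^2*(j^2 - 7*j + 12) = (j - 3)*(j - 2)*(j + 4)^2*(j - 4)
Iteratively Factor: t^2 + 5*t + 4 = (t + 1)*(t + 4)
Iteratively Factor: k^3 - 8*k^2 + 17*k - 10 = (k - 2)*(k^2 - 6*k + 5) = (k - 5)*(k - 2)*(k - 1)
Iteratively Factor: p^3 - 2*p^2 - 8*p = (p + 2)*(p^2 - 4*p) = p*(p + 2)*(p - 4)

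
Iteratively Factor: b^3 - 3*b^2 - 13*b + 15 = (b - 5)*(b^2 + 2*b - 3) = (b - 5)*(b - 1)*(b + 3)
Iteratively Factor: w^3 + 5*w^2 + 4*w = (w + 4)*(w^2 + w) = (w + 1)*(w + 4)*(w)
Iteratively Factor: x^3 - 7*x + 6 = (x - 2)*(x^2 + 2*x - 3) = (x - 2)*(x - 1)*(x + 3)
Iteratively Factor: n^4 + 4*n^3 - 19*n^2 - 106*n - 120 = (n + 2)*(n^3 + 2*n^2 - 23*n - 60) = (n + 2)*(n + 4)*(n^2 - 2*n - 15) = (n + 2)*(n + 3)*(n + 4)*(n - 5)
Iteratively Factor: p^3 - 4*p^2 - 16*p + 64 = (p - 4)*(p^2 - 16) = (p - 4)*(p + 4)*(p - 4)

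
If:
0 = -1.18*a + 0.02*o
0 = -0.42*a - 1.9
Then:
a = -4.52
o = -266.90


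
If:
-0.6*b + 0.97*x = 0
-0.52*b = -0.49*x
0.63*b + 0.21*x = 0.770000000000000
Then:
No Solution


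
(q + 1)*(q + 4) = q^2 + 5*q + 4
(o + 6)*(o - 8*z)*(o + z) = o^3 - 7*o^2*z + 6*o^2 - 8*o*z^2 - 42*o*z - 48*z^2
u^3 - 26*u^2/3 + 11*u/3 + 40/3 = (u - 8)*(u - 5/3)*(u + 1)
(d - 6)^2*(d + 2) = d^3 - 10*d^2 + 12*d + 72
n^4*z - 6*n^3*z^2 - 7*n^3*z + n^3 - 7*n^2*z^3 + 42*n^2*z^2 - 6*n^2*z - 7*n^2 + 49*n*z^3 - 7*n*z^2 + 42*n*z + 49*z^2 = (n - 7)*(n - 7*z)*(n + z)*(n*z + 1)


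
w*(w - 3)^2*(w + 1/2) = w^4 - 11*w^3/2 + 6*w^2 + 9*w/2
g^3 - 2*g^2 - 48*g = g*(g - 8)*(g + 6)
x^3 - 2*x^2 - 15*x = x*(x - 5)*(x + 3)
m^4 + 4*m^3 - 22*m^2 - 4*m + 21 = (m - 3)*(m - 1)*(m + 1)*(m + 7)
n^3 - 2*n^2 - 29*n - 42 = (n - 7)*(n + 2)*(n + 3)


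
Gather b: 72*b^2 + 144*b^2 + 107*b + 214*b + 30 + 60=216*b^2 + 321*b + 90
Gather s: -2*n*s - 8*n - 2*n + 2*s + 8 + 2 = -10*n + s*(2 - 2*n) + 10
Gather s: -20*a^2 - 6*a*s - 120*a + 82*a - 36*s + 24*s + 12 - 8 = -20*a^2 - 38*a + s*(-6*a - 12) + 4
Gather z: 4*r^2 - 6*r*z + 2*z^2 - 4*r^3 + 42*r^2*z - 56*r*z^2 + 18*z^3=-4*r^3 + 4*r^2 + 18*z^3 + z^2*(2 - 56*r) + z*(42*r^2 - 6*r)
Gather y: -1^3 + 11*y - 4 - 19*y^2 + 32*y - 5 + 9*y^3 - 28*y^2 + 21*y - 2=9*y^3 - 47*y^2 + 64*y - 12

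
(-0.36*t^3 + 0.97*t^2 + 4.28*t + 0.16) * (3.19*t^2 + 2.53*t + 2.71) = -1.1484*t^5 + 2.1835*t^4 + 15.1317*t^3 + 13.9675*t^2 + 12.0036*t + 0.4336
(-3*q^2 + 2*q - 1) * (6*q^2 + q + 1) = -18*q^4 + 9*q^3 - 7*q^2 + q - 1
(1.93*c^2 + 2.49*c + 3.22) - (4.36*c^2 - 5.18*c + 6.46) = -2.43*c^2 + 7.67*c - 3.24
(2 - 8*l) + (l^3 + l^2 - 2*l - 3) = l^3 + l^2 - 10*l - 1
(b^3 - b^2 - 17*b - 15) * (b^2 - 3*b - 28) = b^5 - 4*b^4 - 42*b^3 + 64*b^2 + 521*b + 420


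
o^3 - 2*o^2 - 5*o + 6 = (o - 3)*(o - 1)*(o + 2)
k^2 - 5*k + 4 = (k - 4)*(k - 1)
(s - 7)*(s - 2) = s^2 - 9*s + 14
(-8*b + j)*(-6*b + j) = 48*b^2 - 14*b*j + j^2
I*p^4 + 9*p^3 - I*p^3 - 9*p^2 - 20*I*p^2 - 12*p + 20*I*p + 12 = (p - 6*I)*(p - 2*I)*(p - I)*(I*p - I)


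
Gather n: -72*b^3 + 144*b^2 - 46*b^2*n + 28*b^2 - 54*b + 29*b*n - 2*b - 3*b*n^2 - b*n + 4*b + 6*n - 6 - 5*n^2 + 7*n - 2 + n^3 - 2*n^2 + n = -72*b^3 + 172*b^2 - 52*b + n^3 + n^2*(-3*b - 7) + n*(-46*b^2 + 28*b + 14) - 8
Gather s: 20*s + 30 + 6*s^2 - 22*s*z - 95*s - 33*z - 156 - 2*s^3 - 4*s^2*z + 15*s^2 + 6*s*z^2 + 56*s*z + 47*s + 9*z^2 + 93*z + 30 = -2*s^3 + s^2*(21 - 4*z) + s*(6*z^2 + 34*z - 28) + 9*z^2 + 60*z - 96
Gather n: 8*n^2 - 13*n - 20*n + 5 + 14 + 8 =8*n^2 - 33*n + 27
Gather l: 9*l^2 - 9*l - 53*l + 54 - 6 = 9*l^2 - 62*l + 48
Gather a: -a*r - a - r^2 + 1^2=a*(-r - 1) - r^2 + 1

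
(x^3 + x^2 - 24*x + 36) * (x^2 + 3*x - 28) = x^5 + 4*x^4 - 49*x^3 - 64*x^2 + 780*x - 1008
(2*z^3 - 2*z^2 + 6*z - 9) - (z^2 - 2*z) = 2*z^3 - 3*z^2 + 8*z - 9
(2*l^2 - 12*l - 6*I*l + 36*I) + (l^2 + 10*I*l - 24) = 3*l^2 - 12*l + 4*I*l - 24 + 36*I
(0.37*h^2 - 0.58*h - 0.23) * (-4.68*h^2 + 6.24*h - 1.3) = -1.7316*h^4 + 5.0232*h^3 - 3.0238*h^2 - 0.6812*h + 0.299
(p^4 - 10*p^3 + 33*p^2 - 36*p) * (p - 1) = p^5 - 11*p^4 + 43*p^3 - 69*p^2 + 36*p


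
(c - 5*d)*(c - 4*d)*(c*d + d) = c^3*d - 9*c^2*d^2 + c^2*d + 20*c*d^3 - 9*c*d^2 + 20*d^3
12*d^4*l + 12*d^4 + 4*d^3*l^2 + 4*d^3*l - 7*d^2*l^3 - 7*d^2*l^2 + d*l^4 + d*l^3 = (-6*d + l)*(-2*d + l)*(d + l)*(d*l + d)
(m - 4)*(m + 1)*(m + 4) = m^3 + m^2 - 16*m - 16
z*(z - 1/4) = z^2 - z/4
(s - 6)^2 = s^2 - 12*s + 36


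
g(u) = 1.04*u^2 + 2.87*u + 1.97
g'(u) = 2.08*u + 2.87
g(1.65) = 9.54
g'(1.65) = 6.30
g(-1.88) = 0.25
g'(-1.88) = -1.04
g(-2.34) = 0.95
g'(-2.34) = -2.00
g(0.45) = 3.47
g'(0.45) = 3.81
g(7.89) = 89.36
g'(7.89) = 19.28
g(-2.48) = 1.25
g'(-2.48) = -2.29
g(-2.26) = 0.80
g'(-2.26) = -1.83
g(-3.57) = 4.98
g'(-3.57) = -4.56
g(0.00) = 1.97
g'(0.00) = 2.87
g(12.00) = 186.17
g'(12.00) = 27.83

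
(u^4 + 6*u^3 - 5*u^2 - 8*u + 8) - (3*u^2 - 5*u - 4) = u^4 + 6*u^3 - 8*u^2 - 3*u + 12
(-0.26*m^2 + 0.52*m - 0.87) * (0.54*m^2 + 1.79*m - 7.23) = -0.1404*m^4 - 0.1846*m^3 + 2.3408*m^2 - 5.3169*m + 6.2901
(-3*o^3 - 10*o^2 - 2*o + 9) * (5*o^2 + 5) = -15*o^5 - 50*o^4 - 25*o^3 - 5*o^2 - 10*o + 45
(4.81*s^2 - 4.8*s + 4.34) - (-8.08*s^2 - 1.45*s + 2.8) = 12.89*s^2 - 3.35*s + 1.54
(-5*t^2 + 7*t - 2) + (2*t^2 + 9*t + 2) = -3*t^2 + 16*t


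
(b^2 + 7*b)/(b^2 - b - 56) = b/(b - 8)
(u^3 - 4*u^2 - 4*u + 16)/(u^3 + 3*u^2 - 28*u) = (u^2 - 4)/(u*(u + 7))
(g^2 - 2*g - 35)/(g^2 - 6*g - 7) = (g + 5)/(g + 1)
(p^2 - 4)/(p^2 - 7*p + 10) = (p + 2)/(p - 5)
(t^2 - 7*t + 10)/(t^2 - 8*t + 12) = (t - 5)/(t - 6)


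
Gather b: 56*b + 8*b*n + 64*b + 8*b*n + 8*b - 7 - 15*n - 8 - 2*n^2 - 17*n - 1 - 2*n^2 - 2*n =b*(16*n + 128) - 4*n^2 - 34*n - 16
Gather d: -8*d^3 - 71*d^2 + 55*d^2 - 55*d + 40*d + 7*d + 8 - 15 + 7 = -8*d^3 - 16*d^2 - 8*d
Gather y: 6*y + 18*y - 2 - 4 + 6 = 24*y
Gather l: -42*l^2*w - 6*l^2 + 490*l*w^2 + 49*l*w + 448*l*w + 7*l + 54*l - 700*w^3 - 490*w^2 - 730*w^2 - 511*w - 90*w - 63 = l^2*(-42*w - 6) + l*(490*w^2 + 497*w + 61) - 700*w^3 - 1220*w^2 - 601*w - 63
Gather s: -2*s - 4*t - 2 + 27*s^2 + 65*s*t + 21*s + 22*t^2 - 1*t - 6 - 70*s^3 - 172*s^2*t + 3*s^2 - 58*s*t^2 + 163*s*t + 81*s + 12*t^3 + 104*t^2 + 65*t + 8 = -70*s^3 + s^2*(30 - 172*t) + s*(-58*t^2 + 228*t + 100) + 12*t^3 + 126*t^2 + 60*t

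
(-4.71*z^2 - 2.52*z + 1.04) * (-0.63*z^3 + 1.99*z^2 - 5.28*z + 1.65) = 2.9673*z^5 - 7.7853*z^4 + 19.1988*z^3 + 7.6037*z^2 - 9.6492*z + 1.716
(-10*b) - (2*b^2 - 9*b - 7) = -2*b^2 - b + 7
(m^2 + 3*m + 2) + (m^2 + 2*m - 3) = 2*m^2 + 5*m - 1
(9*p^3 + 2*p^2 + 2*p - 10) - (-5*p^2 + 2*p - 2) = 9*p^3 + 7*p^2 - 8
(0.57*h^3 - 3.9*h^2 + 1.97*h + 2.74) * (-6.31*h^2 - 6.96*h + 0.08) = -3.5967*h^5 + 20.6418*h^4 + 14.7589*h^3 - 31.3126*h^2 - 18.9128*h + 0.2192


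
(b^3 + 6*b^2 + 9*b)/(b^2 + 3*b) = b + 3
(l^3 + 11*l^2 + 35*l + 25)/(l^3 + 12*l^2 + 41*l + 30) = (l + 5)/(l + 6)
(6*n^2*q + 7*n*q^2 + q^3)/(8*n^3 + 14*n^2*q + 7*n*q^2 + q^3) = q*(6*n + q)/(8*n^2 + 6*n*q + q^2)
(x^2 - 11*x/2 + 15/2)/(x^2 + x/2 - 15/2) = (x - 3)/(x + 3)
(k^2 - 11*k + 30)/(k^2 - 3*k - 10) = (k - 6)/(k + 2)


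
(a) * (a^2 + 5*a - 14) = a^3 + 5*a^2 - 14*a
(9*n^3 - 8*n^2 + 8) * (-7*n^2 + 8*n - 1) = -63*n^5 + 128*n^4 - 73*n^3 - 48*n^2 + 64*n - 8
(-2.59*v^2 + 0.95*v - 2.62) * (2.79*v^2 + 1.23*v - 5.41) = -7.2261*v^4 - 0.5352*v^3 + 7.8706*v^2 - 8.3621*v + 14.1742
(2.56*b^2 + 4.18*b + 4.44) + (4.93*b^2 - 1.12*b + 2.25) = 7.49*b^2 + 3.06*b + 6.69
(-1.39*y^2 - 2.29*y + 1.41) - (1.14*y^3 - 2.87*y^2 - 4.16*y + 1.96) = -1.14*y^3 + 1.48*y^2 + 1.87*y - 0.55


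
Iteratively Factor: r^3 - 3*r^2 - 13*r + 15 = (r - 1)*(r^2 - 2*r - 15) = (r - 1)*(r + 3)*(r - 5)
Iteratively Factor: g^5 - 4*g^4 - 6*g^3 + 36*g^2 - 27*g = (g - 3)*(g^4 - g^3 - 9*g^2 + 9*g) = g*(g - 3)*(g^3 - g^2 - 9*g + 9) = g*(g - 3)*(g - 1)*(g^2 - 9) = g*(g - 3)^2*(g - 1)*(g + 3)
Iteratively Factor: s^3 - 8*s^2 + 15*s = (s - 3)*(s^2 - 5*s) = s*(s - 3)*(s - 5)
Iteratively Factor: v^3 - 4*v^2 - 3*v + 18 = (v + 2)*(v^2 - 6*v + 9) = (v - 3)*(v + 2)*(v - 3)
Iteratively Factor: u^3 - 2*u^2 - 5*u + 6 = (u - 3)*(u^2 + u - 2) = (u - 3)*(u + 2)*(u - 1)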